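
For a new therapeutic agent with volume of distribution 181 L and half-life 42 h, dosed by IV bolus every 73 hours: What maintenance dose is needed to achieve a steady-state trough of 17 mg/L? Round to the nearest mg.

τ/t½ = 73/42 ≈ 1.7381, so f = (1/2)^(73/42) ≈ 0.299765.
Cmin,ss = (D/Vd)·f/(1−f), so D = Cmin,ss·Vd·(1−f)/f.
D = 17 × 181 × (1−f)/f ≈ 17 × 181 × 2.33595 ≈ 7187.72 mg.

7188 mg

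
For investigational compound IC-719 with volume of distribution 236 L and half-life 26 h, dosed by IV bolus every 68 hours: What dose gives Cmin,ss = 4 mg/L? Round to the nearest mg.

τ/t½ = 68/26 ≈ 2.6154, so f = (1/2)^(68/26) ≈ 0.163189.
Cmin,ss = (D/Vd)·f/(1−f), so D = Cmin,ss·Vd·(1−f)/f.
D = 4 × 236 × (1−f)/f ≈ 4 × 236 × 5.12786 ≈ 4840.70 mg.

4841 mg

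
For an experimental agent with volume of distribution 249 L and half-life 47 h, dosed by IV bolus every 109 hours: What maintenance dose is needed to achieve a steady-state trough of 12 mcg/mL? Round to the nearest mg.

11923 mg

τ/t½ = 109/47 ≈ 2.3191, so f = (1/2)^(109/47) ≈ 0.200386.
Cmin,ss = (D/Vd)·f/(1−f), so D = Cmin,ss·Vd·(1−f)/f.
D = 12 × 249 × (1−f)/f ≈ 12 × 249 × 3.99037 ≈ 11923.23 mg.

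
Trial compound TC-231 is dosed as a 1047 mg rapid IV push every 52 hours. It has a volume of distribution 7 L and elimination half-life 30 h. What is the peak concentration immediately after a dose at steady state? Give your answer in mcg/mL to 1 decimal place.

k = ln2/t½ = ln2/30 ≈ 0.023105 h⁻¹; fraction remaining f = e^(−kτ) = e^(−0.023105×52) ≈ 0.3008.
Accumulation ratio R = 1/(1 − f) ≈ 1/0.6992 ≈ 1.4302.
Single-dose peak C₀ = D/Vd = 1047/7 ≈ 149.571 mcg/mL.
Steady-state peak Cmax,ss = C₀·R ≈ 149.571 × 1.4302 ≈ 213.916 mcg/mL.

213.9 mcg/mL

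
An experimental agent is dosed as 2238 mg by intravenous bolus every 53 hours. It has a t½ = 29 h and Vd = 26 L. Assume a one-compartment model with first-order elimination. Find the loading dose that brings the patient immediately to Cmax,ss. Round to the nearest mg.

f = (1/2)^(53/29) ≈ 0.281736; accumulation ratio R = 1/(1−f) ≈ 1.39225.
Loading dose to hit Cmax,ss on first dose: D_load = D_maint·R ≈ 2238 × 1.39225 ≈ 3115.86 mg.

3116 mg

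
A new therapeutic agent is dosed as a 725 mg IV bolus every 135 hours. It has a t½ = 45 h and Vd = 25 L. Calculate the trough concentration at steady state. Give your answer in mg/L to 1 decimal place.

The dosing interval is 3 half-lives, so f = 2^(−3) = 0.125.
Accumulation ratio R = 1/(1 − f) = 1/0.875 = 8/7.
Single-dose peak C₀ = D/Vd = 725/25 = 29 mg/L.
Steady-state peak Cmax,ss = C₀·R = 29 × 8/7 ≈ 33.143 mg/L.
Steady-state trough Cmin,ss = Cmax,ss·f ≈ 33.143 × 0.125 ≈ 4.143 mg/L.

4.1 mg/L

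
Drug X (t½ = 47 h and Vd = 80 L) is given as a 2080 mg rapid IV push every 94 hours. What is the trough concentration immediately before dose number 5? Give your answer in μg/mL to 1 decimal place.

8.6 μg/mL

f = (1/2)^(τ/t½) = (1/2)^(94/47) ≈ 0.2500.
C₀ = D/Vd = 2080/80 ≈ 26.000 μg/mL.
Before the 5th dose, 4 doses have been given. Superposition: Cmin = C₀·(f + f² + … + f^4).
≈ 26.000 × (0.2500 + 0.0625 + 0.0156 + 0.0039) ≈ 26.000 × 0.3320 ≈ 8.632 μg/mL.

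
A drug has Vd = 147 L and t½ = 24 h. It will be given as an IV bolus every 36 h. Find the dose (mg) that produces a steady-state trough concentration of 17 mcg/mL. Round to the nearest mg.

τ/t½ = 36/24 ≈ 1.5, so f = (1/2)^(36/24) ≈ 0.353553.
Cmin,ss = (D/Vd)·f/(1−f), so D = Cmin,ss·Vd·(1−f)/f.
D = 17 × 147 × (1−f)/f ≈ 17 × 147 × 1.82843 ≈ 4569.25 mg.

4569 mg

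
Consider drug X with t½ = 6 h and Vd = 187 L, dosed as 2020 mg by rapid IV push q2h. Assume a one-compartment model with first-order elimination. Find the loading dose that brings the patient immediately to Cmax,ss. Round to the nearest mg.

9792 mg

f = (1/2)^(2/6) ≈ 0.793701; accumulation ratio R = 1/(1−f) ≈ 4.84733.
Loading dose to hit Cmax,ss on first dose: D_load = D_maint·R ≈ 2020 × 4.84733 ≈ 9791.61 mg.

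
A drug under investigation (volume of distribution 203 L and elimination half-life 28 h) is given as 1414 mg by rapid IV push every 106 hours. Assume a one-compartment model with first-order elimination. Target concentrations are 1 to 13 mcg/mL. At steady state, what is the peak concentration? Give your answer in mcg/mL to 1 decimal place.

7.5 mcg/mL

k = ln2/t½ = ln2/28 ≈ 0.024755 h⁻¹; fraction remaining f = e^(−kτ) = e^(−0.024755×106) ≈ 0.0725.
At steady state, accumulation factor R = 1/(1 − e^(−kτ)) ≈ 1.0782.
Each bolus raises the concentration by D/Vd = 1414/203 ≈ 6.966 mcg/mL.
Cmax,ss = C₀/(1 − f) ≈ 6.966/0.9275 ≈ 7.511 mcg/mL.
Peak 7.5 mcg/mL vs MTC 13 mcg/mL: below toxic threshold.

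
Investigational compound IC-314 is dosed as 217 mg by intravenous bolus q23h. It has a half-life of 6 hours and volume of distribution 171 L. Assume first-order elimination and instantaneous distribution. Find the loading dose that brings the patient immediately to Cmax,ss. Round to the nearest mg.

f = (1/2)^(23/6) ≈ 0.070154; accumulation ratio R = 1/(1−f) ≈ 1.07545.
Loading dose to hit Cmax,ss on first dose: D_load = D_maint·R ≈ 217 × 1.07545 ≈ 233.37 mg.

233 mg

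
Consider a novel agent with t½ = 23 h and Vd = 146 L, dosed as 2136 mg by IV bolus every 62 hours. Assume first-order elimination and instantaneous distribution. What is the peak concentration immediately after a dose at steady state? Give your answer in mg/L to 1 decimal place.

17.3 mg/L

k = ln2/t½ = ln2/23 ≈ 0.030137 h⁻¹; fraction remaining f = e^(−kτ) = e^(−0.030137×62) ≈ 0.1544.
At steady state, accumulation factor R = 1/(1 − e^(−kτ)) ≈ 1.1826.
Single-dose peak C₀ = D/Vd = 2136/146 ≈ 14.630 mg/L.
Steady-state peak Cmax,ss = C₀·R ≈ 14.630 × 1.1826 ≈ 17.301 mg/L.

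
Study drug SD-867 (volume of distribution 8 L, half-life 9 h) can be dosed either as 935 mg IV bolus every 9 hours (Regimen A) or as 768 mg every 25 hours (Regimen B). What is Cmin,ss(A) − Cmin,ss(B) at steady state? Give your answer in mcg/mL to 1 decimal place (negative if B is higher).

Regimen A: f = (1/2)^(9/9) ≈ 0.5000; Cmin,ss = (935/8)·f/(1−f) ≈ 116.875 mcg/mL.
Regimen B: f = (1/2)^(25/9) ≈ 0.1458; Cmin,ss = (768/8)·f/(1−f) ≈ 16.386 mcg/mL.
Difference ≈ 116.875 − 16.386 ≈ 100.489 mcg/mL.

100.5 mcg/mL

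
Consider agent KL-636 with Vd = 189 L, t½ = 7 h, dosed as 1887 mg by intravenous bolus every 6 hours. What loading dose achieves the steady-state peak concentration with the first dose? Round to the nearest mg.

f = (1/2)^(6/7) ≈ 0.552045; accumulation ratio R = 1/(1−f) ≈ 2.23237.
Loading dose to hit Cmax,ss on first dose: D_load = D_maint·R ≈ 1887 × 2.23237 ≈ 4212.48 mg.

4212 mg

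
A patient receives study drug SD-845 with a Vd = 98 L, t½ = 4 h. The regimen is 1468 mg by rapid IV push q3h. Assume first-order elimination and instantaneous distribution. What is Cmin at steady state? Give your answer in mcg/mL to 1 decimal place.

22.0 mcg/mL

k = ln2/t½ = ln2/4 ≈ 0.173287 h⁻¹; fraction remaining f = e^(−kτ) = e^(−0.173287×3) ≈ 0.5946.
At steady state, accumulation factor R = 1/(1 − e^(−kτ)) ≈ 2.4667.
Each bolus raises the concentration by D/Vd = 1468/98 ≈ 14.980 mcg/mL.
Cmax,ss = C₀/(1 − f) ≈ 14.980/0.4054 ≈ 36.951 mcg/mL.
Steady-state trough Cmin,ss = Cmax,ss·f ≈ 36.951 × 0.5946 ≈ 21.971 mcg/mL.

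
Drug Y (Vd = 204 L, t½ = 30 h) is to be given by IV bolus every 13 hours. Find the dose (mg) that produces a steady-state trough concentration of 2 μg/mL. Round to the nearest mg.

τ/t½ = 13/30 ≈ 0.43333, so f = (1/2)^(13/30) ≈ 0.740549.
Cmin,ss = (D/Vd)·f/(1−f), so D = Cmin,ss·Vd·(1−f)/f.
D = 2 × 204 × (1−f)/f ≈ 2 × 204 × 0.35035 ≈ 142.94 mg.

143 mg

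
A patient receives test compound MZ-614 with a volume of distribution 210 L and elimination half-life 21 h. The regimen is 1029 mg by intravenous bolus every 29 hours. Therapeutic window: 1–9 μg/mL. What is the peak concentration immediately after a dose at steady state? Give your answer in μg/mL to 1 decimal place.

8.0 μg/mL

τ/t½ = 29/21 ≈ 1.381, so fraction remaining f = (1/2)^(29/21) ≈ 0.3840.
At steady state, accumulation factor R = 1/(1 − e^(−kτ)) ≈ 1.6234.
Each bolus raises the concentration by D/Vd = 1029/210 ≈ 4.900 μg/mL.
Steady-state peak Cmax,ss = C₀·R ≈ 4.900 × 1.6234 ≈ 7.955 μg/mL.
Peak 8.0 μg/mL vs MTC 9 μg/mL: below toxic threshold.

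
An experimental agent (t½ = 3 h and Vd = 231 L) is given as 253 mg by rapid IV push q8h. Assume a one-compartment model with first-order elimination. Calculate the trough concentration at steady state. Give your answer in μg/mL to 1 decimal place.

τ/t½ = 8/3 ≈ 2.6667, so fraction remaining f = (1/2)^(8/3) ≈ 0.1575.
At steady state, accumulation factor R = 1/(1 − e^(−kτ)) ≈ 1.1869.
Each bolus raises the concentration by D/Vd = 253/231 ≈ 1.095 μg/mL.
Cmax,ss = C₀/(1 − f) ≈ 1.095/0.8425 ≈ 1.300 μg/mL.
Steady-state trough Cmin,ss = Cmax,ss·f ≈ 1.300 × 0.1575 ≈ 0.205 μg/mL.

0.2 μg/mL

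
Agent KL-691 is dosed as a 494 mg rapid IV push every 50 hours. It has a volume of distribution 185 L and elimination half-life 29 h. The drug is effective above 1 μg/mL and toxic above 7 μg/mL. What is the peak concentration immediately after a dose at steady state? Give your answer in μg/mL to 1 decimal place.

Over one 50-h interval, 50/29 ≈ 1.7241 half-lives elapse, leaving f ≈ 0.3027 of each dose.
Accumulation ratio R = 1/(1 − f) ≈ 1/0.6973 ≈ 1.4341.
Single-dose peak C₀ = D/Vd = 494/185 ≈ 2.670 μg/mL.
Steady-state peak Cmax,ss = C₀·R ≈ 2.670 × 1.4341 ≈ 3.829 μg/mL.
Peak 3.8 μg/mL vs MTC 7 μg/mL: below toxic threshold.

3.8 μg/mL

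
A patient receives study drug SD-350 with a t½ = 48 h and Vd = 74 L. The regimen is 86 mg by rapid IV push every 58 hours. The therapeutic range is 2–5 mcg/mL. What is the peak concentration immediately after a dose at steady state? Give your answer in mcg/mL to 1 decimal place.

k = ln2/t½ = ln2/48 ≈ 0.014441 h⁻¹; fraction remaining f = e^(−kτ) = e^(−0.014441×58) ≈ 0.4328.
Accumulation ratio R = 1/(1 − f) ≈ 1/0.5672 ≈ 1.7630.
Each bolus raises the concentration by D/Vd = 86/74 ≈ 1.162 mcg/mL.
Cmax,ss = C₀/(1 − f) ≈ 1.162/0.5672 ≈ 2.049 mcg/mL.
Peak 2.0 mcg/mL vs MTC 5 mcg/mL: below toxic threshold.

2.0 mcg/mL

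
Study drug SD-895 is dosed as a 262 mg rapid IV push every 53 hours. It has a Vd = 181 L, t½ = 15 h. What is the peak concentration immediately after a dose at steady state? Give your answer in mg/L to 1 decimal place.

1.6 mg/L

τ/t½ = 53/15 ≈ 3.5333, so fraction remaining f = (1/2)^(53/15) ≈ 0.0864.
Accumulation ratio R = 1/(1 − f) ≈ 1/0.9136 ≈ 1.0946.
Each bolus raises the concentration by D/Vd = 262/181 ≈ 1.448 mg/L.
Steady-state peak Cmax,ss = C₀·R ≈ 1.448 × 1.0946 ≈ 1.585 mg/L.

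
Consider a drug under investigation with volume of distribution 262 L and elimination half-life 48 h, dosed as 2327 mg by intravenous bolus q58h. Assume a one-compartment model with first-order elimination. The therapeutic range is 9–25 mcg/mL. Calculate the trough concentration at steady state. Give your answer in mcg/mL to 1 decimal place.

6.8 mcg/mL

τ/t½ = 58/48 ≈ 1.2083, so fraction remaining f = (1/2)^(58/48) ≈ 0.4328.
Single-dose peak C₀ = D/Vd = 2327/262 ≈ 8.882 mcg/mL.
Steady-state trough Cmin,ss = C₀·f/(1−f) ≈ 8.882 × 0.4328/0.5672 ≈ 6.777 mcg/mL.
Trough 6.8 mcg/mL vs MEC 9 mcg/mL: subtherapeutic.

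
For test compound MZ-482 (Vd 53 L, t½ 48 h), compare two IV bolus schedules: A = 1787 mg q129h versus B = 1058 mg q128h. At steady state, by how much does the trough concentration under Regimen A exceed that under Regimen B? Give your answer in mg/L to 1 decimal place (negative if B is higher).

2.5 mg/L

Regimen A: f = (1/2)^(129/48) ≈ 0.1552; Cmin,ss = (1787/53)·f/(1−f) ≈ 6.194 mg/L.
Regimen B: f = (1/2)^(128/48) ≈ 0.1575; Cmin,ss = (1058/53)·f/(1−f) ≈ 3.732 mg/L.
Difference ≈ 6.194 − 3.732 ≈ 2.462 mg/L.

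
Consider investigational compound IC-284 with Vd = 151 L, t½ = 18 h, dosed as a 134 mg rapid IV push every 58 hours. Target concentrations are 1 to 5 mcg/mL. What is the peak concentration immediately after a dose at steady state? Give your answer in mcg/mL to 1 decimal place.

1.0 mcg/mL

τ/t½ = 58/18 ≈ 3.2222, so fraction remaining f = (1/2)^(58/18) ≈ 0.1072.
At steady state, accumulation factor R = 1/(1 − e^(−kτ)) ≈ 1.1201.
Single-dose peak C₀ = D/Vd = 134/151 ≈ 0.887 mcg/mL.
Steady-state peak Cmax,ss = C₀·R ≈ 0.887 × 1.1201 ≈ 0.994 mcg/mL.
Peak 1.0 mcg/mL vs MTC 5 mcg/mL: below toxic threshold.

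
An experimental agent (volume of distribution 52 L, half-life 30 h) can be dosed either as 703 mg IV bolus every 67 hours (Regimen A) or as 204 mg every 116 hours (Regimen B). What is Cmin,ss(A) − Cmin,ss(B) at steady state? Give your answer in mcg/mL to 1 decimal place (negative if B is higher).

Regimen A: f = (1/2)^(67/30) ≈ 0.2127; Cmin,ss = (703/52)·f/(1−f) ≈ 3.652 mcg/mL.
Regimen B: f = (1/2)^(116/30) ≈ 0.0686; Cmin,ss = (204/52)·f/(1−f) ≈ 0.289 mcg/mL.
Difference ≈ 3.652 − 0.289 ≈ 3.363 mcg/mL.

3.4 mcg/mL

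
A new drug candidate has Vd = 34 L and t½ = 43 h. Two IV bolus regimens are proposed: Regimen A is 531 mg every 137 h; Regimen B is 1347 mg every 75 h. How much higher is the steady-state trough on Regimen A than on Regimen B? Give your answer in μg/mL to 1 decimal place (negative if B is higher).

Regimen A: f = (1/2)^(137/43) ≈ 0.1099; Cmin,ss = (531/34)·f/(1−f) ≈ 1.928 μg/mL.
Regimen B: f = (1/2)^(75/43) ≈ 0.2985; Cmin,ss = (1347/34)·f/(1−f) ≈ 16.858 μg/mL.
Difference ≈ 1.928 − 16.858 ≈ -14.930 μg/mL.

-14.9 μg/mL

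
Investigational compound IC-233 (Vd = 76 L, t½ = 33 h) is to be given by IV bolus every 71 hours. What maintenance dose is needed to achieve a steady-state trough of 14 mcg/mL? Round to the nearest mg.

3663 mg

τ/t½ = 71/33 ≈ 2.1515, so f = (1/2)^(71/33) ≈ 0.225076.
Cmin,ss = (D/Vd)·f/(1−f), so D = Cmin,ss·Vd·(1−f)/f.
D = 14 × 76 × (1−f)/f ≈ 14 × 76 × 3.44294 ≈ 3663.29 mg.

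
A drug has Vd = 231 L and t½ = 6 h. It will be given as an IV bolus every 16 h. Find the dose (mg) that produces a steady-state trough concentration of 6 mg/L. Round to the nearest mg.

τ/t½ = 16/6 ≈ 2.6667, so f = (1/2)^(16/6) ≈ 0.157490.
Cmin,ss = (D/Vd)·f/(1−f), so D = Cmin,ss·Vd·(1−f)/f.
D = 6 × 231 × (1−f)/f ≈ 6 × 231 × 5.34961 ≈ 7414.56 mg.

7415 mg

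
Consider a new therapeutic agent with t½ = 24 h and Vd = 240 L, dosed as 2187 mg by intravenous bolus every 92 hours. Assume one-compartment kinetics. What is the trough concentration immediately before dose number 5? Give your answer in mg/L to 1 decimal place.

f = (1/2)^(τ/t½) = (1/2)^(92/24) ≈ 0.0702.
C₀ = D/Vd = 2187/240 ≈ 9.113 mg/L.
Before the 5th dose, 4 doses have been given. Superposition: Cmin = C₀·(f + f² + … + f^4).
≈ 9.113 × (0.0702 + 0.0049 + 0.0003 + 0.0000) ≈ 9.113 × 0.0754 ≈ 0.687 mg/L.

0.7 mg/L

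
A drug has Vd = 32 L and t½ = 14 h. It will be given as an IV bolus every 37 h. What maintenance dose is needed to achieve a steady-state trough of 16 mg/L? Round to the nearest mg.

τ/t½ = 37/14 ≈ 2.6429, so f = (1/2)^(37/14) ≈ 0.160111.
Cmin,ss = (D/Vd)·f/(1−f), so D = Cmin,ss·Vd·(1−f)/f.
D = 16 × 32 × (1−f)/f ≈ 16 × 32 × 5.24567 ≈ 2685.78 mg.

2686 mg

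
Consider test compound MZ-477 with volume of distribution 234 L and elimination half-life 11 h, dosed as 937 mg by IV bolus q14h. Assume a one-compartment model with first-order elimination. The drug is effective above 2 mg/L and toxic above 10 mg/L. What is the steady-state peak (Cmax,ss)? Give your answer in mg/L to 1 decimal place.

6.8 mg/L

Over one 14-h interval, 14/11 ≈ 1.2727 half-lives elapse, leaving f ≈ 0.4139 of each dose.
At steady state, accumulation factor R = 1/(1 − e^(−kτ)) ≈ 1.7062.
Single-dose peak C₀ = D/Vd = 937/234 ≈ 4.004 mg/L.
Steady-state peak Cmax,ss = C₀·R ≈ 4.004 × 1.7062 ≈ 6.832 mg/L.
Peak 6.8 mg/L vs MTC 10 mg/L: below toxic threshold.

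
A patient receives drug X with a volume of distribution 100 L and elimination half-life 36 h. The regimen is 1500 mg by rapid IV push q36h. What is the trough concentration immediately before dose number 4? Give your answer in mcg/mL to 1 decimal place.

f = (1/2)^(τ/t½) = (1/2)^(36/36) ≈ 0.5000.
C₀ = D/Vd = 1500/100 ≈ 15.000 mcg/mL.
Before the 4th dose, 3 doses have been given. Superposition: Cmin = C₀·(f + f² + … + f^3).
≈ 15.000 × (0.5000 + 0.2500 + 0.1250) ≈ 15.000 × 0.8750 ≈ 13.125 mcg/mL.

13.1 mcg/mL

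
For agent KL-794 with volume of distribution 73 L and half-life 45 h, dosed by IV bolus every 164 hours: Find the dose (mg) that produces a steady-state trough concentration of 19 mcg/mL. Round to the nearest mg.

τ/t½ = 164/45 ≈ 3.6444, so f = (1/2)^(164/45) ≈ 0.079967.
Cmin,ss = (D/Vd)·f/(1−f), so D = Cmin,ss·Vd·(1−f)/f.
D = 19 × 73 × (1−f)/f ≈ 19 × 73 × 11.50516 ≈ 15957.66 mg.

15958 mg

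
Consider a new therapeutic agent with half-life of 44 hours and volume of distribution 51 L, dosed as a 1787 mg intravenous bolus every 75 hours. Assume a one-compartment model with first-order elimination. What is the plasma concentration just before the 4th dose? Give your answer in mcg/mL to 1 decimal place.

15.1 mcg/mL

f = (1/2)^(τ/t½) = (1/2)^(75/44) ≈ 0.3068.
C₀ = D/Vd = 1787/51 ≈ 35.039 mcg/mL.
Before the 4th dose, 3 doses have been given. Superposition: Cmin = C₀·(f + f² + … + f^3).
≈ 35.039 × (0.3068 + 0.0941 + 0.0289) ≈ 35.039 × 0.4298 ≈ 15.060 mcg/mL.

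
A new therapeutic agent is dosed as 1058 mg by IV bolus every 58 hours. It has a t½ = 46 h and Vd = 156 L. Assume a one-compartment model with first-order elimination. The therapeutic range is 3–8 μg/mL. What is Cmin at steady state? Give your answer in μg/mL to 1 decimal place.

4.9 μg/mL

k = ln2/t½ = ln2/46 ≈ 0.015068 h⁻¹; fraction remaining f = e^(−kτ) = e^(−0.015068×58) ≈ 0.4173.
Single-dose peak C₀ = D/Vd = 1058/156 ≈ 6.782 μg/mL.
Steady-state trough Cmin,ss = C₀·f/(1−f) ≈ 6.782 × 0.4173/0.5827 ≈ 4.857 μg/mL.
Trough 4.9 μg/mL vs MEC 3 μg/mL: adequate.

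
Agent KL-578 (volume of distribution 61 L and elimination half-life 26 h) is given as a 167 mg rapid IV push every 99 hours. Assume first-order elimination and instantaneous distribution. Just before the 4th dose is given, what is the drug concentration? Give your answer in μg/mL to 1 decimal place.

0.2 μg/mL

f = (1/2)^(τ/t½) = (1/2)^(99/26) ≈ 0.0714.
C₀ = D/Vd = 167/61 ≈ 2.738 μg/mL.
Before the 4th dose, 3 doses have been given. Superposition: Cmin = C₀·(f + f² + … + f^3).
≈ 2.738 × (0.0714 + 0.0051 + 0.0004) ≈ 2.738 × 0.0769 ≈ 0.211 μg/mL.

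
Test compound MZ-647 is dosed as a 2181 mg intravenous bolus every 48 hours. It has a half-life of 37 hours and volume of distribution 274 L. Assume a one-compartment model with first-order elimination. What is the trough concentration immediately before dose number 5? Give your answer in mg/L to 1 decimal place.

5.3 mg/L

f = (1/2)^(τ/t½) = (1/2)^(48/37) ≈ 0.4069.
C₀ = D/Vd = 2181/274 ≈ 7.960 mg/L.
Before the 5th dose, 4 doses have been given. Superposition: Cmin = C₀·(f + f² + … + f^4).
≈ 7.960 × (0.4069 + 0.1656 + 0.0674 + 0.0274) ≈ 7.960 × 0.6673 ≈ 5.312 mg/L.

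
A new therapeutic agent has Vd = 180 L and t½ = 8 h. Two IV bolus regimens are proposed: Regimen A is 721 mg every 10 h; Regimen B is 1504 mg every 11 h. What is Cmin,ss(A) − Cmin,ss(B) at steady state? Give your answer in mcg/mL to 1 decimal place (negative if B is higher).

-2.3 mcg/mL

Regimen A: f = (1/2)^(10/8) ≈ 0.4204; Cmin,ss = (721/180)·f/(1−f) ≈ 2.905 mcg/mL.
Regimen B: f = (1/2)^(11/8) ≈ 0.3856; Cmin,ss = (1504/180)·f/(1−f) ≈ 5.244 mcg/mL.
Difference ≈ 2.905 − 5.244 ≈ -2.339 mcg/mL.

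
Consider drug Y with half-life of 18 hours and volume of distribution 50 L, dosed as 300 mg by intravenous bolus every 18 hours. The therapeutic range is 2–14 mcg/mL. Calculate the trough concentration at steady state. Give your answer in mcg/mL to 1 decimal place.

The dosing interval is 1 half-life, so f = 2^(−1) = 0.5.
Accumulation ratio R = 1/(1 − f) = 1/0.5 = 2/1.
Single-dose peak C₀ = D/Vd = 300/50 = 6 mcg/mL.
Steady-state peak Cmax,ss = C₀·R = 6 × 2/1 ≈ 12.000 mcg/mL.
Steady-state trough Cmin,ss = Cmax,ss·f ≈ 12.000 × 0.5 ≈ 6.000 mcg/mL.
Trough 6.0 mcg/mL vs MEC 2 mcg/mL: adequate.

6.0 mcg/mL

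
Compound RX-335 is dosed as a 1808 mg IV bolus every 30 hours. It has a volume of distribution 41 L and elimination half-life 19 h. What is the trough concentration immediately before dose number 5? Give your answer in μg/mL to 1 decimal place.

21.9 μg/mL

f = (1/2)^(τ/t½) = (1/2)^(30/19) ≈ 0.3347.
C₀ = D/Vd = 1808/41 ≈ 44.098 μg/mL.
Before the 5th dose, 4 doses have been given. Superposition: Cmin = C₀·(f + f² + … + f^4).
≈ 44.098 × (0.3347 + 0.1120 + 0.0375 + 0.0125) ≈ 44.098 × 0.4967 ≈ 21.903 μg/mL.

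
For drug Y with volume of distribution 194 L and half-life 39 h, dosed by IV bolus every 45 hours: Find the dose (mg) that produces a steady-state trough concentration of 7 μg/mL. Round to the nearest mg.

τ/t½ = 45/39 ≈ 1.1538, so f = (1/2)^(45/39) ≈ 0.449425.
Cmin,ss = (D/Vd)·f/(1−f), so D = Cmin,ss·Vd·(1−f)/f.
D = 7 × 194 × (1−f)/f ≈ 7 × 194 × 1.22507 ≈ 1663.65 mg.

1664 mg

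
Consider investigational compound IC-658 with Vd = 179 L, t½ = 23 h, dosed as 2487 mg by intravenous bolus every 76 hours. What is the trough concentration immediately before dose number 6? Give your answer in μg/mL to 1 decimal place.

1.6 μg/mL

f = (1/2)^(τ/t½) = (1/2)^(76/23) ≈ 0.1012.
C₀ = D/Vd = 2487/179 ≈ 13.894 μg/mL.
Before the 6th dose, 5 doses have been given. Superposition: Cmin = C₀·(f + f² + … + f^5).
≈ 13.894 × (0.1012 + 0.0102 + 0.0010 + 0.0001 + 0.0000) ≈ 13.894 × 0.1125 ≈ 1.563 μg/mL.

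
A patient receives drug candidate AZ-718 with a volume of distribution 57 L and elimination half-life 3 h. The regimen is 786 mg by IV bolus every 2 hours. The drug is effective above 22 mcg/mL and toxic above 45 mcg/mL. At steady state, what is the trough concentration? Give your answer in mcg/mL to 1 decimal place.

k = ln2/t½ = ln2/3 ≈ 0.231049 h⁻¹; fraction remaining f = e^(−kτ) = e^(−0.231049×2) ≈ 0.6300.
Each bolus raises the concentration by D/Vd = 786/57 ≈ 13.789 mcg/mL.
Steady-state trough Cmin,ss = C₀·f/(1−f) ≈ 13.789 × 0.6300/0.3700 ≈ 23.479 mcg/mL.
Trough 23.5 mcg/mL vs MEC 22 mcg/mL: adequate.

23.5 mcg/mL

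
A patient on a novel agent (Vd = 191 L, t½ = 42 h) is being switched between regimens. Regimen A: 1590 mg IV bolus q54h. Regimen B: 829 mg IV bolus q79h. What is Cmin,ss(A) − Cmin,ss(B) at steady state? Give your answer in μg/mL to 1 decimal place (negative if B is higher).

4.2 μg/mL

Regimen A: f = (1/2)^(54/42) ≈ 0.4102; Cmin,ss = (1590/191)·f/(1−f) ≈ 5.790 μg/mL.
Regimen B: f = (1/2)^(79/42) ≈ 0.2715; Cmin,ss = (829/191)·f/(1−f) ≈ 1.618 μg/mL.
Difference ≈ 5.790 − 1.618 ≈ 4.172 μg/mL.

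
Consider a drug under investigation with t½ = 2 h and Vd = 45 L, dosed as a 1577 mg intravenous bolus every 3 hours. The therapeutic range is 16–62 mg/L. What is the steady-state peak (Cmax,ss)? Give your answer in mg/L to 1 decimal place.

τ/t½ = 3/2 ≈ 1.5, so fraction remaining f = (1/2)^(3/2) ≈ 0.3536.
Accumulation ratio R = 1/(1 − f) ≈ 1/0.6464 ≈ 1.5470.
Each bolus raises the concentration by D/Vd = 1577/45 ≈ 35.044 mg/L.
Steady-state peak Cmax,ss = C₀·R ≈ 35.044 × 1.5470 ≈ 54.213 mg/L.
Peak 54.2 mg/L vs MTC 62 mg/L: below toxic threshold.

54.2 mg/L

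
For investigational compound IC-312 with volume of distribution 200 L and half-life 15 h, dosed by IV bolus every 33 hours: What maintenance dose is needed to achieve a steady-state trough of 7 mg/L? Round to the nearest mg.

τ/t½ = 33/15 ≈ 2.2, so f = (1/2)^(33/15) ≈ 0.217638.
Cmin,ss = (D/Vd)·f/(1−f), so D = Cmin,ss·Vd·(1−f)/f.
D = 7 × 200 × (1−f)/f ≈ 7 × 200 × 3.59479 ≈ 5032.71 mg.

5033 mg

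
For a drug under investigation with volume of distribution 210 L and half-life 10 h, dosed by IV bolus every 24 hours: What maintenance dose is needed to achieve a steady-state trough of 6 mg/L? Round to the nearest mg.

5390 mg

τ/t½ = 24/10 ≈ 2.4, so f = (1/2)^(24/10) ≈ 0.189465.
Cmin,ss = (D/Vd)·f/(1−f), so D = Cmin,ss·Vd·(1−f)/f.
D = 6 × 210 × (1−f)/f ≈ 6 × 210 × 4.27802 ≈ 5390.31 mg.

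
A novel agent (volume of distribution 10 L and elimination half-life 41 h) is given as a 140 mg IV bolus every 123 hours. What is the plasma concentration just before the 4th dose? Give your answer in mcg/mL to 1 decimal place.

f = (1/2)^(τ/t½) = (1/2)^(123/41) ≈ 0.1250.
C₀ = D/Vd = 140/10 ≈ 14.000 mcg/mL.
Before the 4th dose, 3 doses have been given. Superposition: Cmin = C₀·(f + f² + … + f^3).
≈ 14.000 × (0.1250 + 0.0156 + 0.0020) ≈ 14.000 × 0.1426 ≈ 1.996 mcg/mL.

2.0 mcg/mL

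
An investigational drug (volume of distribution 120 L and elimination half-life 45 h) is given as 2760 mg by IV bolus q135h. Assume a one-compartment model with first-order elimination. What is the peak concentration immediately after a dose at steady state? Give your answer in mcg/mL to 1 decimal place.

26.3 mcg/mL

The dosing interval is 3 half-lives, so f = 2^(−3) = 0.125.
Accumulation ratio R = 1/(1 − f) = 1/0.875 = 8/7.
Single-dose peak C₀ = D/Vd = 2760/120 = 23 mcg/mL.
Steady-state peak Cmax,ss = C₀·R = 23 × 8/7 ≈ 26.286 mcg/mL.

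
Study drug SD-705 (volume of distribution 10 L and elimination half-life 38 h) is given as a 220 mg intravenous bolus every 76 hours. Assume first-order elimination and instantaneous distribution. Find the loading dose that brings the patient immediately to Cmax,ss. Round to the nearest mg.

f = (1/2)^(76/38) ≈ 0.250000; accumulation ratio R = 1/(1−f) ≈ 1.33333.
Loading dose to hit Cmax,ss on first dose: D_load = D_maint·R ≈ 220 × 1.33333 ≈ 293.33 mg.

293 mg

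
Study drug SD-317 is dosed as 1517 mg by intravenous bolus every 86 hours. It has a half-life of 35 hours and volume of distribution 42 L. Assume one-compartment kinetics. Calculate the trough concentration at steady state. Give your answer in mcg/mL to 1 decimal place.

8.0 mcg/mL

Over one 86-h interval, 86/35 ≈ 2.4571 half-lives elapse, leaving f ≈ 0.1821 of each dose.
Each bolus raises the concentration by D/Vd = 1517/42 ≈ 36.119 mcg/mL.
Steady-state trough Cmin,ss = C₀·f/(1−f) ≈ 36.119 × 0.1821/0.8179 ≈ 8.042 mcg/mL.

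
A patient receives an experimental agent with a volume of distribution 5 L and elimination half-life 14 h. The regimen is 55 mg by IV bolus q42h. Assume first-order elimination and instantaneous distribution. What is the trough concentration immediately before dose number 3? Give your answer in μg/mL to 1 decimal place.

1.5 μg/mL

f = (1/2)^(τ/t½) = (1/2)^(42/14) ≈ 0.1250.
C₀ = D/Vd = 55/5 ≈ 11.000 μg/mL.
Before the 3rd dose, 2 doses have been given. Superposition: Cmin = C₀·(f + f²).
≈ 11.000 × (0.1250 + 0.0156) ≈ 11.000 × 0.1406 ≈ 1.547 μg/mL.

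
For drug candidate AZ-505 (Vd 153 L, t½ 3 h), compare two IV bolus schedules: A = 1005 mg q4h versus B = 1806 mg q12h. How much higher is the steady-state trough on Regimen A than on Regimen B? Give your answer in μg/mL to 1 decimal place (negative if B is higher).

3.5 μg/mL

Regimen A: f = (1/2)^(4/3) ≈ 0.3969; Cmin,ss = (1005/153)·f/(1−f) ≈ 4.323 μg/mL.
Regimen B: f = (1/2)^(12/3) ≈ 0.0625; Cmin,ss = (1806/153)·f/(1−f) ≈ 0.787 μg/mL.
Difference ≈ 4.323 − 0.787 ≈ 3.536 μg/mL.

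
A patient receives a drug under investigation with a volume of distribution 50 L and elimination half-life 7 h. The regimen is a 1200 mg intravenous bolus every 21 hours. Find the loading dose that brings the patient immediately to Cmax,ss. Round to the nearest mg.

1371 mg

f = (1/2)^(21/7) ≈ 0.125000; accumulation ratio R = 1/(1−f) ≈ 1.14286.
Loading dose to hit Cmax,ss on first dose: D_load = D_maint·R ≈ 1200 × 1.14286 ≈ 1371.43 mg.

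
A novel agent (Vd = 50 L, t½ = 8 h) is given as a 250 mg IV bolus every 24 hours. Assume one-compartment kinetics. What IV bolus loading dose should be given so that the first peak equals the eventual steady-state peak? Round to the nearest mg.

286 mg

f = (1/2)^(24/8) ≈ 0.125000; accumulation ratio R = 1/(1−f) ≈ 1.14286.
Loading dose to hit Cmax,ss on first dose: D_load = D_maint·R ≈ 250 × 1.14286 ≈ 285.71 mg.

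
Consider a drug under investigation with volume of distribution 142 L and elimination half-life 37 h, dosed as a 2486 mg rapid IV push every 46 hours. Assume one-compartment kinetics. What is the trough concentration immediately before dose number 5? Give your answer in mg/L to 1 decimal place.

12.4 mg/L

f = (1/2)^(τ/t½) = (1/2)^(46/37) ≈ 0.4224.
C₀ = D/Vd = 2486/142 ≈ 17.507 mg/L.
Before the 5th dose, 4 doses have been given. Superposition: Cmin = C₀·(f + f² + … + f^4).
≈ 17.507 × (0.4224 + 0.1784 + 0.0754 + 0.0318) ≈ 17.507 × 0.7080 ≈ 12.395 mg/L.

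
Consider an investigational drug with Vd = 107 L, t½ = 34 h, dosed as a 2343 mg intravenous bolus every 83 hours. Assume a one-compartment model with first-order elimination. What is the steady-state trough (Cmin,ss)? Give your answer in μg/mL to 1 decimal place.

4.9 μg/mL

τ/t½ = 83/34 ≈ 2.4412, so fraction remaining f = (1/2)^(83/34) ≈ 0.1841.
At steady state, accumulation factor R = 1/(1 − e^(−kτ)) ≈ 1.2256.
Each bolus raises the concentration by D/Vd = 2343/107 ≈ 21.897 μg/mL.
Steady-state peak Cmax,ss = C₀·R ≈ 21.897 × 1.2256 ≈ 26.837 μg/mL.
Steady-state trough Cmin,ss = Cmax,ss·f ≈ 26.837 × 0.1841 ≈ 4.941 μg/mL.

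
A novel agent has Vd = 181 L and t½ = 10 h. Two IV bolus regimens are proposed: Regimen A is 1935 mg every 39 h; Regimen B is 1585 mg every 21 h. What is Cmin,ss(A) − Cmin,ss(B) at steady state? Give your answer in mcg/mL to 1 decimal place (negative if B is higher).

Regimen A: f = (1/2)^(39/10) ≈ 0.0670; Cmin,ss = (1935/181)·f/(1−f) ≈ 0.768 mcg/mL.
Regimen B: f = (1/2)^(21/10) ≈ 0.2333; Cmin,ss = (1585/181)·f/(1−f) ≈ 2.665 mcg/mL.
Difference ≈ 0.768 − 2.665 ≈ -1.897 mcg/mL.

-1.9 mcg/mL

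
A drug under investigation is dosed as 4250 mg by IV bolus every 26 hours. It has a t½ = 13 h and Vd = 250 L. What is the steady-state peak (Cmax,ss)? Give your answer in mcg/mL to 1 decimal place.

τ = 26 h = 2 half-lives, so f = (1/2)^2 = 0.25.
At steady state, R = 1/(1 − 0.25) = 4/3.
Single-dose peak C₀ = D/Vd = 4250/250 = 17 mcg/mL.
Steady-state peak Cmax,ss = C₀·R = 17 × 4/3 ≈ 22.667 mcg/mL.

22.7 mcg/mL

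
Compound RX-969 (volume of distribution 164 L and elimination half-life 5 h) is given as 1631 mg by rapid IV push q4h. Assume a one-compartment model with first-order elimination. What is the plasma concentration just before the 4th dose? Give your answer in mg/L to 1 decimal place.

f = (1/2)^(τ/t½) = (1/2)^(4/5) ≈ 0.5743.
C₀ = D/Vd = 1631/164 ≈ 9.945 mg/L.
Before the 4th dose, 3 doses have been given. Superposition: Cmin = C₀·(f + f² + … + f^3).
≈ 9.945 × (0.5743 + 0.3298 + 0.1894) ≈ 9.945 × 1.0935 ≈ 10.875 mg/L.

10.9 mg/L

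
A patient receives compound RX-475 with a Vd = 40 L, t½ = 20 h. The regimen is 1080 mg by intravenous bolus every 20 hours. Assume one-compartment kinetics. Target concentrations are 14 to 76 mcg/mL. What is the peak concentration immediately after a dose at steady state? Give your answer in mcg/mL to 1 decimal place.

54.0 mcg/mL

The dosing interval is 1 half-life, so f = 2^(−1) = 0.5.
At steady state, R = 1/(1 − 0.5) = 2/1.
Single-dose peak C₀ = D/Vd = 1080/40 = 27 mcg/mL.
Steady-state peak Cmax,ss = C₀·R = 27 × 2/1 ≈ 54.000 mcg/mL.
Peak 54.0 mcg/mL vs MTC 76 mcg/mL: below toxic threshold.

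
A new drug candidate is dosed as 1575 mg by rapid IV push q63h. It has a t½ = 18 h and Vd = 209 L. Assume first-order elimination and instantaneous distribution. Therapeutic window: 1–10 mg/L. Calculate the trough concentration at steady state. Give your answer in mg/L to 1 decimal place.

Over one 63-h interval, 63/18 ≈ 3.5 half-lives elapse, leaving f ≈ 0.0884 of each dose.
Each bolus raises the concentration by D/Vd = 1575/209 ≈ 7.536 mg/L.
Steady-state trough Cmin,ss = C₀·f/(1−f) ≈ 7.536 × 0.0884/0.9116 ≈ 0.731 mg/L.
Trough 0.7 mg/L vs MEC 1 mg/L: subtherapeutic.

0.7 mg/L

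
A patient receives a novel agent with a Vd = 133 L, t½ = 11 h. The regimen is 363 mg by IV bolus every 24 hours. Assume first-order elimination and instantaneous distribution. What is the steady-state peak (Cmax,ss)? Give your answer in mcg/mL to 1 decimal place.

3.5 mcg/mL

τ/t½ = 24/11 ≈ 2.1818, so fraction remaining f = (1/2)^(24/11) ≈ 0.2204.
At steady state, accumulation factor R = 1/(1 − e^(−kτ)) ≈ 1.2827.
Each bolus raises the concentration by D/Vd = 363/133 ≈ 2.729 mcg/mL.
Cmax,ss = C₀/(1 − f) ≈ 2.729/0.7796 ≈ 3.501 mcg/mL.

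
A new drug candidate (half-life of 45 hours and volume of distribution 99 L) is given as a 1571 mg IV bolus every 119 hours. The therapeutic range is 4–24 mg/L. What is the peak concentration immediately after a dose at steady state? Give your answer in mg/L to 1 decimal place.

Over one 119-h interval, 119/45 ≈ 2.6444 half-lives elapse, leaving f ≈ 0.1599 of each dose.
At steady state, accumulation factor R = 1/(1 − e^(−kτ)) ≈ 1.1903.
Each bolus raises the concentration by D/Vd = 1571/99 ≈ 15.869 mg/L.
Cmax,ss = C₀/(1 − f) ≈ 15.869/0.8401 ≈ 18.889 mg/L.
Peak 18.9 mg/L vs MTC 24 mg/L: below toxic threshold.

18.9 mg/L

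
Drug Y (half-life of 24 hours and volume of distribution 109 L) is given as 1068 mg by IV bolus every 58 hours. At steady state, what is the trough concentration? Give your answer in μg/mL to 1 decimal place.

τ/t½ = 58/24 ≈ 2.4167, so fraction remaining f = (1/2)^(58/24) ≈ 0.1873.
Accumulation ratio R = 1/(1 − f) ≈ 1/0.8127 ≈ 1.2305.
Single-dose peak C₀ = D/Vd = 1068/109 ≈ 9.798 μg/mL.
Cmax,ss = C₀/(1 − f) ≈ 9.798/0.8127 ≈ 12.056 μg/mL.
One interval later, Cmin,ss = Cmax,ss·e^(−kτ) ≈ 12.056 × 0.1873 ≈ 2.258 μg/mL.

2.3 μg/mL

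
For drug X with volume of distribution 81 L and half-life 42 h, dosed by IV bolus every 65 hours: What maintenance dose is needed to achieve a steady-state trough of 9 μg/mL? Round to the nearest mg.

τ/t½ = 65/42 ≈ 1.5476, so f = (1/2)^(65/42) ≈ 0.342074.
Cmin,ss = (D/Vd)·f/(1−f), so D = Cmin,ss·Vd·(1−f)/f.
D = 9 × 81 × (1−f)/f ≈ 9 × 81 × 1.92334 ≈ 1402.11 mg.

1402 mg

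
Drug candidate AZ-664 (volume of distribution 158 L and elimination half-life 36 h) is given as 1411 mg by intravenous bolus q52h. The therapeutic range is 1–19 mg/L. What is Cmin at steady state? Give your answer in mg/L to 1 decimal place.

Over one 52-h interval, 52/36 ≈ 1.4444 half-lives elapse, leaving f ≈ 0.3674 of each dose.
Single-dose peak C₀ = D/Vd = 1411/158 ≈ 8.930 mg/L.
Steady-state trough Cmin,ss = C₀·f/(1−f) ≈ 8.930 × 0.3674/0.6326 ≈ 5.186 mg/L.
Trough 5.2 mg/L vs MEC 1 mg/L: adequate.

5.2 mg/L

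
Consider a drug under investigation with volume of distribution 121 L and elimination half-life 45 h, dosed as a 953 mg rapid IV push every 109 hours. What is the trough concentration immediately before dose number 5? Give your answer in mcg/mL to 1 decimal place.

f = (1/2)^(τ/t½) = (1/2)^(109/45) ≈ 0.1866.
C₀ = D/Vd = 953/121 ≈ 7.876 mcg/mL.
Before the 5th dose, 4 doses have been given. Superposition: Cmin = C₀·(f + f² + … + f^4).
≈ 7.876 × (0.1866 + 0.0348 + 0.0065 + 0.0012) ≈ 7.876 × 0.2291 ≈ 1.804 mcg/mL.

1.8 mcg/mL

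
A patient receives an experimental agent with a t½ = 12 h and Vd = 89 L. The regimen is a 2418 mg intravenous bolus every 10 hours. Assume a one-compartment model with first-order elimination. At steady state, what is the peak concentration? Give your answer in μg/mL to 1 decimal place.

61.9 μg/mL

Over one 10-h interval, 10/12 ≈ 0.83333 half-lives elapse, leaving f ≈ 0.5612 of each dose.
At steady state, accumulation factor R = 1/(1 − e^(−kτ)) ≈ 2.2789.
Each bolus raises the concentration by D/Vd = 2418/89 ≈ 27.169 μg/mL.
Steady-state peak Cmax,ss = C₀·R ≈ 27.169 × 2.2789 ≈ 61.915 μg/mL.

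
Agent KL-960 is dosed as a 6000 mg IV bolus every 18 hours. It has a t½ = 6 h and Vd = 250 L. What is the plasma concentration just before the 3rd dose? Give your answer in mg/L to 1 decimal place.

f = (1/2)^(τ/t½) = (1/2)^(18/6) ≈ 0.1250.
C₀ = D/Vd = 6000/250 ≈ 24.000 mg/L.
Before the 3rd dose, 2 doses have been given. Superposition: Cmin = C₀·(f + f²).
≈ 24.000 × (0.1250 + 0.0156) ≈ 24.000 × 0.1406 ≈ 3.374 mg/L.

3.4 mg/L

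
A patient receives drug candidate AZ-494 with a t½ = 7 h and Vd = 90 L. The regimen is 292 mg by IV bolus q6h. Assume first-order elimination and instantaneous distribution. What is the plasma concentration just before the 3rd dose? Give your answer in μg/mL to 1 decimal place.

f = (1/2)^(τ/t½) = (1/2)^(6/7) ≈ 0.5520.
C₀ = D/Vd = 292/90 ≈ 3.244 μg/mL.
Before the 3rd dose, 2 doses have been given. Superposition: Cmin = C₀·(f + f²).
≈ 3.244 × (0.5520 + 0.3047) ≈ 3.244 × 0.8567 ≈ 2.779 μg/mL.

2.8 μg/mL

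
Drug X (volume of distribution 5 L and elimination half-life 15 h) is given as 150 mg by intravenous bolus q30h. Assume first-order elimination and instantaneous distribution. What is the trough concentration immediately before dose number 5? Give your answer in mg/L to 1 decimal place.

10.0 mg/L

f = (1/2)^(τ/t½) = (1/2)^(30/15) ≈ 0.2500.
C₀ = D/Vd = 150/5 ≈ 30.000 mg/L.
Before the 5th dose, 4 doses have been given. Superposition: Cmin = C₀·(f + f² + … + f^4).
≈ 30.000 × (0.2500 + 0.0625 + 0.0156 + 0.0039) ≈ 30.000 × 0.3320 ≈ 9.960 mg/L.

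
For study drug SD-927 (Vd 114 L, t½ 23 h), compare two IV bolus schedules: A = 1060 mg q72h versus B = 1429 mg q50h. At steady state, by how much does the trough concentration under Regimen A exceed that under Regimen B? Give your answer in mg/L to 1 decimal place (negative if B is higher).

-2.4 mg/L

Regimen A: f = (1/2)^(72/23) ≈ 0.1142; Cmin,ss = (1060/114)·f/(1−f) ≈ 1.199 mg/L.
Regimen B: f = (1/2)^(50/23) ≈ 0.2216; Cmin,ss = (1429/114)·f/(1−f) ≈ 3.569 mg/L.
Difference ≈ 1.199 − 3.569 ≈ -2.370 mg/L.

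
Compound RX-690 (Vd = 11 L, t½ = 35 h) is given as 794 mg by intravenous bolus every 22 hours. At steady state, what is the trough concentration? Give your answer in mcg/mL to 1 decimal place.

Over one 22-h interval, 22/35 ≈ 0.62857 half-lives elapse, leaving f ≈ 0.6468 of each dose.
Single-dose peak C₀ = D/Vd = 794/11 ≈ 72.182 mcg/mL.
Steady-state trough Cmin,ss = C₀·f/(1−f) ≈ 72.182 × 0.6468/0.3532 ≈ 132.184 mcg/mL.

132.2 mcg/mL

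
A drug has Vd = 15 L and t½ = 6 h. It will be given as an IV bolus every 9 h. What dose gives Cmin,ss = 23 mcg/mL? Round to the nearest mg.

631 mg

τ/t½ = 9/6 ≈ 1.5, so f = (1/2)^(9/6) ≈ 0.353553.
Cmin,ss = (D/Vd)·f/(1−f), so D = Cmin,ss·Vd·(1−f)/f.
D = 23 × 15 × (1−f)/f ≈ 23 × 15 × 1.82843 ≈ 630.81 mg.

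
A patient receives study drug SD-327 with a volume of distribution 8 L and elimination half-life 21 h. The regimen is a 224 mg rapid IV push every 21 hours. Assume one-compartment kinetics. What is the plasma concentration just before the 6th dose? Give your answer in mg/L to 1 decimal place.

27.1 mg/L

f = (1/2)^(τ/t½) = (1/2)^(21/21) ≈ 0.5000.
C₀ = D/Vd = 224/8 ≈ 28.000 mg/L.
Before the 6th dose, 5 doses have been given. Superposition: Cmin = C₀·(f + f² + … + f^5).
≈ 28.000 × (0.5000 + 0.2500 + 0.1250 + 0.0625 + 0.0313) ≈ 28.000 × 0.9688 ≈ 27.126 mg/L.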